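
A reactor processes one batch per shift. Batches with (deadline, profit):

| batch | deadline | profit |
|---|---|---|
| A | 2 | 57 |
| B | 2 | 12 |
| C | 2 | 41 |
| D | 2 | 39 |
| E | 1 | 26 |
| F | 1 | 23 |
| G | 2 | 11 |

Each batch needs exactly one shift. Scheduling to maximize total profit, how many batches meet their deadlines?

2

Sort by profit descending; place each in the latest free slot ≤ its deadline.
Profit order: A=57 C=41 D=39 E=26 F=23 B=12 G=11
Assign: A→slot 2, C→slot 1, D skipped, E skipped, F skipped, B skipped, G skipped.
Slots: [1:C] [2:A]
2 of 7 scheduled.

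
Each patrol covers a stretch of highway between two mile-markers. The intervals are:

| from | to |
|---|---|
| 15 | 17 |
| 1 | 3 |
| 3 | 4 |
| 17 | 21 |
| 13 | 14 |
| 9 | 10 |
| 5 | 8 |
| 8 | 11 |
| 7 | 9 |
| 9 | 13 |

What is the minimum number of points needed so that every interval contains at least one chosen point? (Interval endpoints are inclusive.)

By right end: [1,3]  [3,4]  [5,8]  [7,9]  [9,10]  [8,11]  [9,13]  [13,14]  [15,17]  [17,21]
[1,3] uncovered → point at 3; [5,8] uncovered → point at 8; [9,10] uncovered → point at 10; [13,14] uncovered → point at 14; [15,17] uncovered → point at 17.
Points: 3, 8, 10, 14, 17 (5 total).

5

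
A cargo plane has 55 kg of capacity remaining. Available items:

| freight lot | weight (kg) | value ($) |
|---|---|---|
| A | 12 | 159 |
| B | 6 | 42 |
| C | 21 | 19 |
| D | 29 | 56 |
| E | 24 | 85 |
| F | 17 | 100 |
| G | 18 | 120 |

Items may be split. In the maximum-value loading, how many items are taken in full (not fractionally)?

4

Ratios (sorted): A 13.25, B 7.00, G 6.67, F 5.88, E 3.54, D 1.93, C 0.90
take A (12 @ 159); take B (6 @ 42); take G (18 @ 120); take F (17 @ 100); take 2/24 of E → 7.08. Capacity used 55/55.
4 item(s) taken whole; one partial (take 2/24 of E).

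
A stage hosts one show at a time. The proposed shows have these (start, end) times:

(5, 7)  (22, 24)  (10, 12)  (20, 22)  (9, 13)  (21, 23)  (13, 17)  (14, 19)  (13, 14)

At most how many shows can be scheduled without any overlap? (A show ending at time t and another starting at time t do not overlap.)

6

By end time: (5,7), (10,12), (9,13), (13,14), (13,17), (14,19), (20,22), (21,23), (22,24).
Pick (5,7); next start ≥ 7 → (10,12); next start ≥ 12 → (13,14); next start ≥ 14 → (14,19); next start ≥ 19 → (20,22); next start ≥ 22 → (22,24).
Selected 6 shows.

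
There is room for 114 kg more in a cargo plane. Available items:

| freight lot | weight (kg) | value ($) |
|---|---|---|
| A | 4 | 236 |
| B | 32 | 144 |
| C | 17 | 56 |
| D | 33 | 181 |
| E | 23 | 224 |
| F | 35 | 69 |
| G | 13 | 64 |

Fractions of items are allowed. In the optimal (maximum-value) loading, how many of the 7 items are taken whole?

5

Greedy by value/weight ratio, highest first.
Order: A (236/4=59.00) > E (224/23=9.74) > D (181/33=5.48) > G (64/13=4.92) > B (144/32=4.50) > C (56/17=3.29) > F (69/35=1.97)
Fill: take A (4 @ 236) → take E (23 @ 224) → take D (33 @ 181) → take G (13 @ 64) → take B (32 @ 144) → take 9/17 of C → 29.65; 114/114 used.
5 item(s) taken whole; one partial (take 9/17 of C).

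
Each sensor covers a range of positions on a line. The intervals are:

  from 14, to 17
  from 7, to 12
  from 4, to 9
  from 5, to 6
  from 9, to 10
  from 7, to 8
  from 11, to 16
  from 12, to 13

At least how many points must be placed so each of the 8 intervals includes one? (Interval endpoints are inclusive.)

Process intervals by earliest right end; each time one isn't hit yet, stab at its right endpoint.
By right end: [5,6]  [7,8]  [4,9]  [9,10]  [7,12]  [12,13]  [11,16]  [14,17]
[5,6] uncovered → point at 6; [7,8] uncovered → point at 8; [9,10] uncovered → point at 10; [12,13] uncovered → point at 13; [14,17] uncovered → point at 17.
Points: 6, 8, 10, 13, 17 (5 total).

5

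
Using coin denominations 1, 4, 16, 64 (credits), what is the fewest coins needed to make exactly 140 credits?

5

Greedy: take as many of the largest coin as possible, then repeat with the remainder.
140 − 2×64→12 − 3×4→0
Total coins = 2 + 3 = 5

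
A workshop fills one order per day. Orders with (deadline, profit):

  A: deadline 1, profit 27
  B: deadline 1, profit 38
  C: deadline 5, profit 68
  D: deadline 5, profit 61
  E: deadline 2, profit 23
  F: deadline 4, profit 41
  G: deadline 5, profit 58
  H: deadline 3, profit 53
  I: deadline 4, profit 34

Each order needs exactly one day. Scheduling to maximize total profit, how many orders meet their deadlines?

By profit: C(d5,68), D(d5,61), G(d5,58), H(d3,53), F(d4,41), B(d1,38), I(d4,34), A(d1,27), E(d2,23)
C→slot 5; D→slot 4; G→slot 3; H→slot 2; F→slot 1; B skipped; I skipped; A skipped; E skipped.
5 of 9 scheduled.

5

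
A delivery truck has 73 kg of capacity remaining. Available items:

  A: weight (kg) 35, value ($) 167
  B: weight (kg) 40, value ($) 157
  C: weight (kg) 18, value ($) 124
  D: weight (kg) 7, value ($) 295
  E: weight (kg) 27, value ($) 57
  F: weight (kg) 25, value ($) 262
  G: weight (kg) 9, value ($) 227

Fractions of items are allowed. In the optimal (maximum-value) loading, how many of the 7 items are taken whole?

4

Sort by value per unit weight and fill in that order.
Order: D (295/7=42.14) > G (227/9=25.22) > F (262/25=10.48) > C (124/18=6.89) > A (167/35=4.77) > B (157/40=3.92) > E (57/27=2.11)
Fill: take D (7 @ 295) → take G (9 @ 227) → take F (25 @ 262) → take C (18 @ 124) → take 14/35 of A → 66.80; 73/73 used.
4 item(s) taken whole; one partial (take 14/35 of A).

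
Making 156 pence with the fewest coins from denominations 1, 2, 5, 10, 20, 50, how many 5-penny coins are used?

156 = 3×50 + 1×5 + 1×1
Count of 5: 1

1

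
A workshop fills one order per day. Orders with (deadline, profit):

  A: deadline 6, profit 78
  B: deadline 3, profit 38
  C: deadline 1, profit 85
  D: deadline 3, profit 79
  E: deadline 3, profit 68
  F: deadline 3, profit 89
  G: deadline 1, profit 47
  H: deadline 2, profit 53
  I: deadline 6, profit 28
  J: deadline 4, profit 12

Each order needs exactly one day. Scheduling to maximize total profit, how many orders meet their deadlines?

Take jobs in profit order; each goes to the latest open slot no later than its deadline.
By profit: F(d3,89), C(d1,85), D(d3,79), A(d6,78), E(d3,68), H(d2,53), G(d1,47), B(d3,38), I(d6,28), J(d4,12)
F→slot 3; C→slot 1; D→slot 2; A→slot 6; E skipped; H skipped; G skipped; B skipped; I→slot 5; J→slot 4.
6 of 10 scheduled.

6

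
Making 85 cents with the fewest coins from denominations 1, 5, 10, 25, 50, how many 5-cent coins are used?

0

85 = 1×50 + 1×25 + 1×10
Count of 5: 0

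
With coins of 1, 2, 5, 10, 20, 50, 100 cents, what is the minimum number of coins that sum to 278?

Greedy: take as many of the largest coin as possible, then repeat with the remainder.
278 − 2×100→78 − 1×50→28 − 1×20→8 − 1×5→3 − 1×2→1 − 1×1→0
Total coins = 2 + 1 + 1 + 1 + 1 + 1 = 7

7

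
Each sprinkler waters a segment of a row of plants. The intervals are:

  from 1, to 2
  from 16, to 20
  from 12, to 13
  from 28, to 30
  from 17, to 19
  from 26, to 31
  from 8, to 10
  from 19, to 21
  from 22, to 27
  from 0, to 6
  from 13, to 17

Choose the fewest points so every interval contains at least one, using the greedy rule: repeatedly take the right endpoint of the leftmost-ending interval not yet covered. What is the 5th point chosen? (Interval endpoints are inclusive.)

By right end: [1,2]  [0,6]  [8,10]  [12,13]  [13,17]  [17,19]  [16,20]  [19,21]  [22,27]  [28,30]  [26,31]
[1,2] uncovered → point at 2; [8,10] uncovered → point at 10; [12,13] uncovered → point at 13; [17,19] uncovered → point at 19; [22,27] uncovered → point at 27; [28,30] uncovered → point at 30.
Points: 2, 10, 13, 19, 27, 30 (6 total).

27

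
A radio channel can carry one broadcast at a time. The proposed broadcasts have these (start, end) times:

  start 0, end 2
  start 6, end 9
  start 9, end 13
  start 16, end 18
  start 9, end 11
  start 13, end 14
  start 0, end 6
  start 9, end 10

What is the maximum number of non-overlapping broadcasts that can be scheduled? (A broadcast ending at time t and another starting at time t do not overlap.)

5

Greedy by earliest finish: after sorting by end time, pick each interval compatible with the last pick.
By end time: (0,2), (0,6), (6,9), (9,10), (9,11), (9,13), (13,14), (16,18).
Pick (0,2); next start ≥ 2 → (6,9); next start ≥ 9 → (9,10); next start ≥ 10 → (13,14); next start ≥ 14 → (16,18).
Selected 5 broadcasts.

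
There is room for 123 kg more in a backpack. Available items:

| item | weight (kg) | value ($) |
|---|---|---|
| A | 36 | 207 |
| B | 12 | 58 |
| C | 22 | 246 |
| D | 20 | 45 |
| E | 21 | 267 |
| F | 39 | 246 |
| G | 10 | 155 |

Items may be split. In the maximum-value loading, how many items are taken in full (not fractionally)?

4

Ratios (sorted): G 15.50, E 12.71, C 11.18, F 6.31, A 5.75, B 4.83, D 2.25
take G (10 @ 155); take E (21 @ 267); take C (22 @ 246); take F (39 @ 246); take 31/36 of A → 178.25. Capacity used 123/123.
4 item(s) taken whole; one partial (take 31/36 of A).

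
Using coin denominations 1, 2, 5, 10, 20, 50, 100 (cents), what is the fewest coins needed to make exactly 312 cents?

5

312 − 3×100→12 − 1×10→2 − 1×2→0
Total coins = 3 + 1 + 1 = 5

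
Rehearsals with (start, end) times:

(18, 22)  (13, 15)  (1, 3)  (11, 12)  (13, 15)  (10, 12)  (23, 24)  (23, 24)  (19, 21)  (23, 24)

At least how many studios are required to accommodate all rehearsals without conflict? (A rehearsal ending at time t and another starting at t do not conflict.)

Count concurrent intervals with a sweep; the peak is the room count.
starts: [1, 10, 11, 13, 13, 18, 19, 23, 23, 23]
ends:   [3, 12, 12, 15, 15, 21, 22, 24, 24, 24]
s1→1 e3→0 s10→1 s11→2 e12→1 e12→0 s13→1 s13→2 e15→1 e15→0 s18→1 s19→2 e21→1 e22→0 s23→1 s23→2 s23→3  — peak 3.

3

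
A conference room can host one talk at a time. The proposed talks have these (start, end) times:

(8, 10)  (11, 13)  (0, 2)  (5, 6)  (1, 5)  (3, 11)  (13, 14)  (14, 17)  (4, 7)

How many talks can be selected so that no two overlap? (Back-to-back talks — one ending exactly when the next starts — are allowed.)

6

Order by finish time; keep every interval that doesn't clash with the previous kept one.
Sorted by end: (0,2)  (1,5)  (5,6)  (4,7)  (8,10)  (3,11)  (11,13)  (13,14)  (14,17)
take (0,2); take (5,6); take (8,10); skip (3,11); take (11,13); take (13,14); take (14,17).
Selected 6 talks.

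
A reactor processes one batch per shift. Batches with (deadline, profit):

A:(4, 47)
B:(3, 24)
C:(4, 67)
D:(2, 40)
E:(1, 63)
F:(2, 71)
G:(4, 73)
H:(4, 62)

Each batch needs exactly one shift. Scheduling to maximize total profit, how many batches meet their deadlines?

Sort by profit descending; place each in the latest free slot ≤ its deadline.
By profit: G(d4,73), F(d2,71), C(d4,67), E(d1,63), H(d4,62), A(d4,47), D(d2,40), B(d3,24)
G→slot 4; F→slot 2; C→slot 3; E→slot 1; H skipped; A skipped; D skipped; B skipped.
4 of 8 scheduled.

4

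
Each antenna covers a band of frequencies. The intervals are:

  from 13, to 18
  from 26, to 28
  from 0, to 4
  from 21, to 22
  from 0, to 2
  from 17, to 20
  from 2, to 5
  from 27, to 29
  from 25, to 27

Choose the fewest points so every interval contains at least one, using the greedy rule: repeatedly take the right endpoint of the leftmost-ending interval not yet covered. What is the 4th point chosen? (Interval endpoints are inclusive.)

Process intervals by earliest right end; each time one isn't hit yet, stab at its right endpoint.
Sorted: [0,2] [0,4] [2,5] [13,18] [17,20] [21,22] [25,27] [26,28] [27,29]
{[0,2],[0,4],[2,5]} hit by 2; {[13,18],[17,20]} hit by 18; {[21,22]} hit by 22; {[25,27],[26,28],[27,29]} hit by 27.
Points: 2, 18, 22, 27 (4 total).

27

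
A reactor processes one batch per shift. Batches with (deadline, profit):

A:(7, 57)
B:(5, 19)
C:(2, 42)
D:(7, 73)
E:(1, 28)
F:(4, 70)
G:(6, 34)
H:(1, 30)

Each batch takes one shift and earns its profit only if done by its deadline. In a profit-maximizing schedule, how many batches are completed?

Take jobs in profit order; each goes to the latest open slot no later than its deadline.
Profit order: D=73 F=70 A=57 C=42 G=34 H=30 E=28 B=19
Assign: D→slot 7, F→slot 4, A→slot 6, C→slot 2, G→slot 5, H→slot 1, E skipped, B→slot 3.
Slots: [1:H] [2:C] [3:B] [4:F] [5:G] [6:A] [7:D]
7 of 8 scheduled.

7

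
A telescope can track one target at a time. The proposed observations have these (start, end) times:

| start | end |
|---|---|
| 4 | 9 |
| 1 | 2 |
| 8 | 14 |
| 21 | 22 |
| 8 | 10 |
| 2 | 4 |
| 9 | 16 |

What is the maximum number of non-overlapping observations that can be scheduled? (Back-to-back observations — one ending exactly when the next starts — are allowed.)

5

Sorted by end: (1,2)  (2,4)  (4,9)  (8,10)  (8,14)  (9,16)  (21,22)
take (1,2); take (2,4); take (4,9); take (9,16); take (21,22).
Selected 5 observations.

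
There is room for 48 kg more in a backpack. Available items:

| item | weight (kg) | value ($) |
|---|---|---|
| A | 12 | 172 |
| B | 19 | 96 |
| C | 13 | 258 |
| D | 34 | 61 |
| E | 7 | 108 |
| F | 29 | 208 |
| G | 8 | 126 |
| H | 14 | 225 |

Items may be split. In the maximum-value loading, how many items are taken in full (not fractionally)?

4

Greedy by value/weight ratio, highest first.
Order: C (258/13=19.85) > H (225/14=16.07) > G (126/8=15.75) > E (108/7=15.43) > A (172/12=14.33) > F (208/29=7.17) > B (96/19=5.05) > D (61/34=1.79)
Fill: take C (13 @ 258) → take H (14 @ 225) → take G (8 @ 126) → take E (7 @ 108) → take 6/12 of A → 86.00; 48/48 used.
4 item(s) taken whole; one partial (take 6/12 of A).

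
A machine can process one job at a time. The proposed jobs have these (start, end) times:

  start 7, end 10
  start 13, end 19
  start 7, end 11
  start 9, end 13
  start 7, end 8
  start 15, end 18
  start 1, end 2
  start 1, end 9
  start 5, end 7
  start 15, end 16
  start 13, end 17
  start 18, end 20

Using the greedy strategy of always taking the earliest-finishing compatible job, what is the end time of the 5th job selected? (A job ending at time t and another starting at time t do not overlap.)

Sorted by end: (1,2)  (5,7)  (7,8)  (1,9)  (7,10)  (7,11)  (9,13)  (15,16)  (13,17)  (15,18)  (13,19)  (18,20)
take (1,2); take (5,7); take (7,8); skip (1,9); take (9,13); take (15,16); skip (15,18); take (18,20).
Selected: (1,2) (5,7) (7,8) (9,13) (15,16) (18,20)

16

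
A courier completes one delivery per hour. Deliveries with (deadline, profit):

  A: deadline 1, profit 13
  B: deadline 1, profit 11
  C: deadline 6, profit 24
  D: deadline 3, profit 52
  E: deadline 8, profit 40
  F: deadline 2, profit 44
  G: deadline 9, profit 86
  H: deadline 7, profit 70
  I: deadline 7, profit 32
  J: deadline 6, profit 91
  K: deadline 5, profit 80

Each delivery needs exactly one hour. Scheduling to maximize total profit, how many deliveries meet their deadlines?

9

Take jobs in profit order; each goes to the latest open slot no later than its deadline.
By profit: J(d6,91), G(d9,86), K(d5,80), H(d7,70), D(d3,52), F(d2,44), E(d8,40), I(d7,32), C(d6,24), A(d1,13), B(d1,11)
J→slot 6; G→slot 9; K→slot 5; H→slot 7; D→slot 3; F→slot 2; E→slot 8; I→slot 4; C→slot 1; A skipped; B skipped.
9 of 11 scheduled.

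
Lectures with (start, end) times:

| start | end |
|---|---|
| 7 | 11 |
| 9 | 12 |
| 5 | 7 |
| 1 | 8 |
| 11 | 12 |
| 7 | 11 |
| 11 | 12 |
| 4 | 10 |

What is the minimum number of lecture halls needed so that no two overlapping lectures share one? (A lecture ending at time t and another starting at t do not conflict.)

4

Events (time:±→running): 1:+→1 4:+→2 5:+→3 7:-→2 7:+→3 7:+→4 … peak 4.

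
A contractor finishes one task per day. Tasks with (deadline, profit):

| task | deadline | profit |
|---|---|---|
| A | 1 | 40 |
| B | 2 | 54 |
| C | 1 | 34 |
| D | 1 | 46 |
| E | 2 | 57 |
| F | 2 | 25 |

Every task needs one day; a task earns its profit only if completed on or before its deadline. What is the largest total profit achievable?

111

Sort by profit descending; place each in the latest free slot ≤ its deadline.
Profit order: E=57 B=54 D=46 A=40 C=34 F=25
Assign: E→slot 2, B→slot 1, D skipped, A skipped, C skipped, F skipped.
Slots: [1:B] [2:E]
Profit = 54 + 57 = 111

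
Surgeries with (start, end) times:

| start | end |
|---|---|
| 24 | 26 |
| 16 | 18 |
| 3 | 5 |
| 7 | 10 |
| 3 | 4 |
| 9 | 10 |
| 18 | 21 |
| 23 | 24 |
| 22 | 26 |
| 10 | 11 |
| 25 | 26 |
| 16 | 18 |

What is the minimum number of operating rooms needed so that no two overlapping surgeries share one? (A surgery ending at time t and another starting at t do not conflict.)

The answer is the maximum number of intervals overlapping at any instant.
Events (time:±→running): 3:+→1 3:+→2 4:-→1 5:-→0 7:+→1 9:+→2 10:-→1 10:-→0 10:+→1 11:-→0 16:+→1 16:+→2 18:-→1 18:-→0 18:+→1 21:-→0 22:+→1 23:+→2 24:-→1 24:+→2 25:+→3 … peak 3.

3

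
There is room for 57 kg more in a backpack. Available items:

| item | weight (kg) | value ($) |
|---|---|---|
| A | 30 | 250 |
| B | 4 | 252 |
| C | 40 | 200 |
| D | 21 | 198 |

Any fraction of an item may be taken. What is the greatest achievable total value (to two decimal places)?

Sort by value per unit weight and fill in that order.
Order: B (252/4=63.00) > D (198/21=9.43) > A (250/30=8.33) > C (200/40=5.00)
Fill: take B (4 @ 252) → take D (21 @ 198) → take A (30 @ 250) → take 2/40 of C → 10.00; 57/57 used.
Total value = 710.00

710.00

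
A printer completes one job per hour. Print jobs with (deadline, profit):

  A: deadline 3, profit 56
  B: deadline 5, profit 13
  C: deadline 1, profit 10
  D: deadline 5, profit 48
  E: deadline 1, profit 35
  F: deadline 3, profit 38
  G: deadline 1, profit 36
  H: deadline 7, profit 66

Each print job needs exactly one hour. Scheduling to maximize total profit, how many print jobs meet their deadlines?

6

By profit: H(d7,66), A(d3,56), D(d5,48), F(d3,38), G(d1,36), E(d1,35), B(d5,13), C(d1,10)
H→slot 7; A→slot 3; D→slot 5; F→slot 2; G→slot 1; E skipped; B→slot 4; C skipped.
6 of 8 scheduled.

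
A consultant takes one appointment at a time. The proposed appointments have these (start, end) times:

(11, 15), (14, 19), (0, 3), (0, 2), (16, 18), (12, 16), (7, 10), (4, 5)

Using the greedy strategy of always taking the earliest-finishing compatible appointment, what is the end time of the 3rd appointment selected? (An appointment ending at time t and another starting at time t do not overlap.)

Sort by end time and greedily take each interval whose start is ≥ the last chosen end.
By end time: (0,2), (0,3), (4,5), (7,10), (11,15), (12,16), (16,18), (14,19).
Pick (0,2); next start ≥ 2 → (4,5); next start ≥ 5 → (7,10); next start ≥ 10 → (11,15); next start ≥ 15 → (16,18).
Selected: (0,2) (4,5) (7,10) (11,15) (16,18)

10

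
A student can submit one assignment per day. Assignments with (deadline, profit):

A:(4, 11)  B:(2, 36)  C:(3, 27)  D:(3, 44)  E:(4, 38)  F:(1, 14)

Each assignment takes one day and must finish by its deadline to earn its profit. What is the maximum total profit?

145

By profit: D(d3,44), E(d4,38), B(d2,36), C(d3,27), F(d1,14), A(d4,11)
D→slot 3; E→slot 4; B→slot 2; C→slot 1; F skipped; A skipped.
Profit = 27 + 36 + 44 + 38 = 145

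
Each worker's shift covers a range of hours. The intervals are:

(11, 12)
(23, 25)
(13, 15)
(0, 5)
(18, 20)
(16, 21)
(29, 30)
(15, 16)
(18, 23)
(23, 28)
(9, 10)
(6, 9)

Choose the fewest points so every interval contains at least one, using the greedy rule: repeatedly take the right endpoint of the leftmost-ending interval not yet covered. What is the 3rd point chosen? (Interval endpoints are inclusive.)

Process intervals by earliest right end; each time one isn't hit yet, stab at its right endpoint.
Sorted: [0,5] [6,9] [9,10] [11,12] [13,15] [15,16] [18,20] [16,21] [18,23] [23,25] [23,28] [29,30]
{[0,5]} hit by 5; {[6,9],[9,10]} hit by 9; {[11,12]} hit by 12; {[13,15],[15,16]} hit by 15; {[18,20],[16,21],[18,23]} hit by 20; {[23,25],[23,28]} hit by 25; {[29,30]} hit by 30.
Points: 5, 9, 12, 15, 20, 25, 30 (7 total).

12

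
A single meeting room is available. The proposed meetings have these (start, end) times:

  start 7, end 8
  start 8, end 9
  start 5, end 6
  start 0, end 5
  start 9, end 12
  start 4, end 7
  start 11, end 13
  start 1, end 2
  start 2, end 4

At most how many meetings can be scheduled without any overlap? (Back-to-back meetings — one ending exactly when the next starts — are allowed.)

6

Sort by end time and greedily take each interval whose start is ≥ the last chosen end.
By end time: (1,2), (2,4), (0,5), (5,6), (4,7), (7,8), (8,9), (9,12), (11,13).
Pick (1,2); next start ≥ 2 → (2,4); next start ≥ 4 → (5,6); next start ≥ 6 → (7,8); next start ≥ 8 → (8,9); next start ≥ 9 → (9,12).
Selected 6 meetings.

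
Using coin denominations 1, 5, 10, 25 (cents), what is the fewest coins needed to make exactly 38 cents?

Use the largest denomination that fits, subtract, and repeat.
38 − 1×25→13 − 1×10→3 − 3×1→0
Total coins = 1 + 1 + 3 = 5

5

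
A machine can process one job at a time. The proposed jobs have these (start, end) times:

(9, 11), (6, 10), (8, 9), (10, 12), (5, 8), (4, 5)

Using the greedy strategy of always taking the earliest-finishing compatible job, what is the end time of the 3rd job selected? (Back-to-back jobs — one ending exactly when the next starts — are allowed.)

9

Sort by end time and greedily take each interval whose start is ≥ the last chosen end.
By end time: (4,5), (5,8), (8,9), (6,10), (9,11), (10,12).
Pick (4,5); next start ≥ 5 → (5,8); next start ≥ 8 → (8,9); next start ≥ 9 → (9,11).
Selected: (4,5) (5,8) (8,9) (9,11)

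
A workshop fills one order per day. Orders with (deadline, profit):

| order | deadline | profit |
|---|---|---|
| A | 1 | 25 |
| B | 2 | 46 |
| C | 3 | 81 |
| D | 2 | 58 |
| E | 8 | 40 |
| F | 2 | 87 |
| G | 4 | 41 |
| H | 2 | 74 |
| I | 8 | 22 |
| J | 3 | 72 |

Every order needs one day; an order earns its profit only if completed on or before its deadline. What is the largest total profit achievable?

345

Take jobs in profit order; each goes to the latest open slot no later than its deadline.
Profit order: F=87 C=81 H=74 J=72 D=58 B=46 G=41 E=40 A=25 I=22
Assign: F→slot 2, C→slot 3, H→slot 1, J skipped, D skipped, B skipped, G→slot 4, E→slot 8, A skipped, I→slot 7.
Slots: [1:H] [2:F] [3:C] [4:G] [7:I] [8:E]
Profit = 74 + 87 + 81 + 41 + 22 + 40 = 345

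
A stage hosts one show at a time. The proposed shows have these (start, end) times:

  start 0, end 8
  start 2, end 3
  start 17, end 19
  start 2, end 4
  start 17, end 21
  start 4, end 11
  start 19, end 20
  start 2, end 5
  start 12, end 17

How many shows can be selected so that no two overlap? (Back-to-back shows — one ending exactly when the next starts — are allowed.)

Sorted by end: (2,3)  (2,4)  (2,5)  (0,8)  (4,11)  (12,17)  (17,19)  (19,20)  (17,21)
take (2,3); skip (0,8); take (4,11); take (12,17); take (17,19); take (19,20); skip (17,21).
Selected 5 shows.

5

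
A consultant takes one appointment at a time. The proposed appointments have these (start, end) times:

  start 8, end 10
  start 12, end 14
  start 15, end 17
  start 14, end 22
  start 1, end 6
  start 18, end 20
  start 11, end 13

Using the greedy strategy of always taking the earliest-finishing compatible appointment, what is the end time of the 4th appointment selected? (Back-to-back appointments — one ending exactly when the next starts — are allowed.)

17

Sort by end time and greedily take each interval whose start is ≥ the last chosen end.
Sorted by end: (1,6)  (8,10)  (11,13)  (12,14)  (15,17)  (18,20)  (14,22)
take (1,6); take (8,10); take (11,13); take (15,17); take (18,20); skip (14,22).
Selected: (1,6) (8,10) (11,13) (15,17) (18,20)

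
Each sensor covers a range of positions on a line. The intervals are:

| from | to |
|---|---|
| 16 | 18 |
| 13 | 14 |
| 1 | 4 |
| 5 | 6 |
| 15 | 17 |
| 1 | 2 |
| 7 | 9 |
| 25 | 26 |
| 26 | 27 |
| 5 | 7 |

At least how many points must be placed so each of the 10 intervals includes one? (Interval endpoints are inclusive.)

By right end: [1,2]  [1,4]  [5,6]  [5,7]  [7,9]  [13,14]  [15,17]  [16,18]  [25,26]  [26,27]
[1,2] uncovered → point at 2; [5,6] uncovered → point at 6; [7,9] uncovered → point at 9; [13,14] uncovered → point at 14; [15,17] uncovered → point at 17; [25,26] uncovered → point at 26.
Points: 2, 6, 9, 14, 17, 26 (6 total).

6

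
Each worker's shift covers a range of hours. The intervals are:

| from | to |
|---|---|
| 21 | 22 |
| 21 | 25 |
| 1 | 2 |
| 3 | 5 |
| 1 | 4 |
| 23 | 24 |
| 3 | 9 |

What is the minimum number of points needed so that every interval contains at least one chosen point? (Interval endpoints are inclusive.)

Process intervals by earliest right end; each time one isn't hit yet, stab at its right endpoint.
Sorted: [1,2] [1,4] [3,5] [3,9] [21,22] [23,24] [21,25]
{[1,2],[1,4]} hit by 2; {[3,5],[3,9]} hit by 5; {[21,22]} hit by 22; {[23,24],[21,25]} hit by 24.
Points: 2, 5, 22, 24 (4 total).

4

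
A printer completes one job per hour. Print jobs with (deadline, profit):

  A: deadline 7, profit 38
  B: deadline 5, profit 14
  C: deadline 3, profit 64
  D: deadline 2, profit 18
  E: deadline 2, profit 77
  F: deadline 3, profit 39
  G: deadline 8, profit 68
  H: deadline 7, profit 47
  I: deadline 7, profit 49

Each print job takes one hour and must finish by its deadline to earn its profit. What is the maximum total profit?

396

Take jobs in profit order; each goes to the latest open slot no later than its deadline.
Profit order: E=77 G=68 C=64 I=49 H=47 F=39 A=38 D=18 B=14
Assign: E→slot 2, G→slot 8, C→slot 3, I→slot 7, H→slot 6, F→slot 1, A→slot 5, D skipped, B→slot 4.
Slots: [1:F] [2:E] [3:C] [4:B] [5:A] [6:H] [7:I] [8:G]
Profit = 39 + 77 + 64 + 14 + 38 + 47 + 49 + 68 = 396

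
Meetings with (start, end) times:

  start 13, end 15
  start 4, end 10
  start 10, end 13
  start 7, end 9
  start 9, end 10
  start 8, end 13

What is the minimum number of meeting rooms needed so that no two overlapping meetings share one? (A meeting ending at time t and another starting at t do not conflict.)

3

Count concurrent intervals with a sweep; the peak is the room count.
Events (time:±→running): 4:+→1 7:+→2 8:+→3 … peak 3.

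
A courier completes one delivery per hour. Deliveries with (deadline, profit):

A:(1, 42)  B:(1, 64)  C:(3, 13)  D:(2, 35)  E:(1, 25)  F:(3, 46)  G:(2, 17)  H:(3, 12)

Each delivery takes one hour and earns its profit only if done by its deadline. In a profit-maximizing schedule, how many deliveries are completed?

3

Sort by profit descending; place each in the latest free slot ≤ its deadline.
By profit: B(d1,64), F(d3,46), A(d1,42), D(d2,35), E(d1,25), G(d2,17), C(d3,13), H(d3,12)
B→slot 1; F→slot 3; A skipped; D→slot 2; E skipped; G skipped; C skipped; H skipped.
3 of 8 scheduled.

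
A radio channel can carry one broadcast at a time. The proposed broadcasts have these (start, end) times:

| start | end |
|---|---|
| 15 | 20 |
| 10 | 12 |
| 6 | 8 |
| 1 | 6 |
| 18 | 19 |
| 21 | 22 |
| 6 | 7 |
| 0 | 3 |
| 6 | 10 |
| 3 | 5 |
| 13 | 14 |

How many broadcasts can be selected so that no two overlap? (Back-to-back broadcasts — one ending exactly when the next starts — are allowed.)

Greedy by earliest finish: after sorting by end time, pick each interval compatible with the last pick.
Sorted by end: (0,3)  (3,5)  (1,6)  (6,7)  (6,8)  (6,10)  (10,12)  (13,14)  (18,19)  (15,20)  (21,22)
take (0,3); take (3,5); take (6,7); skip (6,10); take (10,12); take (13,14); take (18,19); take (21,22).
Selected 7 broadcasts.

7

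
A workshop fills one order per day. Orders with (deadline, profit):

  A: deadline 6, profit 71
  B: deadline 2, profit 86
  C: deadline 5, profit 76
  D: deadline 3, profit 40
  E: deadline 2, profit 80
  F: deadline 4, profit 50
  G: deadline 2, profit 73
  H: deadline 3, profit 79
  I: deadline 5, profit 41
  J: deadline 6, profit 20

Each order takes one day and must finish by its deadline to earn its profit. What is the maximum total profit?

Sort by profit descending; place each in the latest free slot ≤ its deadline.
By profit: B(d2,86), E(d2,80), H(d3,79), C(d5,76), G(d2,73), A(d6,71), F(d4,50), I(d5,41), D(d3,40), J(d6,20)
B→slot 2; E→slot 1; H→slot 3; C→slot 5; G skipped; A→slot 6; F→slot 4; I skipped; D skipped; J skipped.
Profit = 80 + 86 + 79 + 50 + 76 + 71 = 442

442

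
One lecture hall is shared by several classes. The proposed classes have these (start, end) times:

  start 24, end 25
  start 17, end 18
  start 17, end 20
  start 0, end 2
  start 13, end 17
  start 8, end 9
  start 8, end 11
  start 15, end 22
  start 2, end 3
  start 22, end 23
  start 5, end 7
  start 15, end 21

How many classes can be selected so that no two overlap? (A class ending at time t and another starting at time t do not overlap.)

8

Sort by end time and greedily take each interval whose start is ≥ the last chosen end.
By end time: (0,2), (2,3), (5,7), (8,9), (8,11), (13,17), (17,18), (17,20), (15,21), (15,22), (22,23), (24,25).
Pick (0,2); next start ≥ 2 → (2,3); next start ≥ 3 → (5,7); next start ≥ 7 → (8,9); next start ≥ 9 → (13,17); next start ≥ 17 → (17,18); next start ≥ 18 → (22,23); next start ≥ 23 → (24,25).
Selected 8 classes.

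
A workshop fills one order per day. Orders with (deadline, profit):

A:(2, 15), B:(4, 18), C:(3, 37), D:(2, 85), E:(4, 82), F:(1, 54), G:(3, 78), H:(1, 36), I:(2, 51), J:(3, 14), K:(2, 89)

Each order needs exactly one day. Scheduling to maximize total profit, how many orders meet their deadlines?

Profit order: K=89 D=85 E=82 G=78 F=54 I=51 C=37 H=36 B=18 A=15 J=14
Assign: K→slot 2, D→slot 1, E→slot 4, G→slot 3, F skipped, I skipped, C skipped, H skipped, B skipped, A skipped, J skipped.
Slots: [1:D] [2:K] [3:G] [4:E]
4 of 11 scheduled.

4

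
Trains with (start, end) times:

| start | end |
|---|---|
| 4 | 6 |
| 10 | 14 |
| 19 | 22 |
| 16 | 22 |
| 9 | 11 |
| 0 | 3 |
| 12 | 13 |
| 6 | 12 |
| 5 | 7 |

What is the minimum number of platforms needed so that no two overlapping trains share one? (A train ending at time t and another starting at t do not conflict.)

starts: [0, 4, 5, 6, 9, 10, 12, 16, 19]
ends:   [3, 6, 7, 11, 12, 13, 14, 22, 22]
s0→1 e3→0 s4→1 s5→2 e6→1 s6→2 e7→1 s9→2 s10→3  — peak 3.

3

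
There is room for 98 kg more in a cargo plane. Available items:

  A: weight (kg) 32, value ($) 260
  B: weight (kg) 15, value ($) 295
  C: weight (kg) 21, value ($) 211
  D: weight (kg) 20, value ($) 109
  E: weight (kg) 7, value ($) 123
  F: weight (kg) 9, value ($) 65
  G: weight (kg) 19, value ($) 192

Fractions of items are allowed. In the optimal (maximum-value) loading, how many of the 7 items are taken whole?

Order: B (295/15=19.67) > E (123/7=17.57) > G (192/19=10.11) > C (211/21=10.05) > A (260/32=8.12) > F (65/9=7.22) > D (109/20=5.45)
Fill: take B (15 @ 295) → take E (7 @ 123) → take G (19 @ 192) → take C (21 @ 211) → take A (32 @ 260) → take 4/9 of F → 28.89; 98/98 used.
5 item(s) taken whole; one partial (take 4/9 of F).

5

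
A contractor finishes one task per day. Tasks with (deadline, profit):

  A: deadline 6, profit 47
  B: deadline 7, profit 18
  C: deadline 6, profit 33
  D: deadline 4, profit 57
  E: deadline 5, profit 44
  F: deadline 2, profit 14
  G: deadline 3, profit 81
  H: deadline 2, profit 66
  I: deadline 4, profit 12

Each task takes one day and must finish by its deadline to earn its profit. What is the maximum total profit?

Profit order: G=81 H=66 D=57 A=47 E=44 C=33 B=18 F=14 I=12
Assign: G→slot 3, H→slot 2, D→slot 4, A→slot 6, E→slot 5, C→slot 1, B→slot 7, F skipped, I skipped.
Slots: [1:C] [2:H] [3:G] [4:D] [5:E] [6:A] [7:B]
Profit = 33 + 66 + 81 + 57 + 44 + 47 + 18 = 346

346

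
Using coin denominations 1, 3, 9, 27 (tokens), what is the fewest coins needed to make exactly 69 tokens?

5

69 − 2×27→15 − 1×9→6 − 2×3→0
Total coins = 2 + 1 + 2 = 5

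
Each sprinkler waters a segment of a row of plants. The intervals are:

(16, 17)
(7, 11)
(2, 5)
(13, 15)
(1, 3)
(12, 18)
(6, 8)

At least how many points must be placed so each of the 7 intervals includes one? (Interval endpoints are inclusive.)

Process intervals by earliest right end; each time one isn't hit yet, stab at its right endpoint.
By right end: [1,3]  [2,5]  [6,8]  [7,11]  [13,15]  [16,17]  [12,18]
[1,3] uncovered → point at 3; [6,8] uncovered → point at 8; [13,15] uncovered → point at 15; [16,17] uncovered → point at 17.
Points: 3, 8, 15, 17 (4 total).

4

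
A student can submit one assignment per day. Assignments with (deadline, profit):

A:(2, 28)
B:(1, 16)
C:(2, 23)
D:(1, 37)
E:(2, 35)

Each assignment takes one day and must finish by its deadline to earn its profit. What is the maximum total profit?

72

Sort by profit descending; place each in the latest free slot ≤ its deadline.
Profit order: D=37 E=35 A=28 C=23 B=16
Assign: D→slot 1, E→slot 2, A skipped, C skipped, B skipped.
Slots: [1:D] [2:E]
Profit = 37 + 35 = 72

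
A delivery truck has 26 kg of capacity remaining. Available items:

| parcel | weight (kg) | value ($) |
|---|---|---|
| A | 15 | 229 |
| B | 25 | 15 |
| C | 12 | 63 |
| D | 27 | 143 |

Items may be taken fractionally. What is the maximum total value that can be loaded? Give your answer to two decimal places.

Order: A (229/15=15.27) > D (143/27=5.30) > C (63/12=5.25) > B (15/25=0.60)
Fill: take A (15 @ 229) → take 11/27 of D → 58.26; 26/26 used.
Total value = 287.26

287.26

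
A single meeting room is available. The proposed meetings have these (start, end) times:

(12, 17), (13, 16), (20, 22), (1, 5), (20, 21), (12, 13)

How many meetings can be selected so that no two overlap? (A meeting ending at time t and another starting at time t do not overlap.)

4

Sorted by end: (1,5)  (12,13)  (13,16)  (12,17)  (20,21)  (20,22)
take (1,5); take (12,13); take (13,16); skip (12,17); take (20,21); skip (20,22).
Selected 4 meetings.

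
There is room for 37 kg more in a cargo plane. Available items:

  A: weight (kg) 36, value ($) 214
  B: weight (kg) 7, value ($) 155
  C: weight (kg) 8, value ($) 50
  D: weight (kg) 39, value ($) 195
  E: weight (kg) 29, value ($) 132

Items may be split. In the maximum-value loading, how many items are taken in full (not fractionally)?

Order: B (155/7=22.14) > C (50/8=6.25) > A (214/36=5.94) > D (195/39=5.00) > E (132/29=4.55)
Fill: take B (7 @ 155) → take C (8 @ 50) → take 22/36 of A → 130.78; 37/37 used.
2 item(s) taken whole; one partial (take 22/36 of A).

2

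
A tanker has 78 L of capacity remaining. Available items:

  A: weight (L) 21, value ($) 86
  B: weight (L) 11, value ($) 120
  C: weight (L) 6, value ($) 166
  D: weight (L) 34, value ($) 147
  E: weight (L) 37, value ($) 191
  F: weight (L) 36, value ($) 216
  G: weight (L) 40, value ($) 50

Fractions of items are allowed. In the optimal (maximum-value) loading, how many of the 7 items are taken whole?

3

Ratios (sorted): C 27.67, B 10.91, F 6.00, E 5.16, D 4.32, A 4.10, G 1.25
take C (6 @ 166); take B (11 @ 120); take F (36 @ 216); take 25/37 of E → 129.05. Capacity used 78/78.
3 item(s) taken whole; one partial (take 25/37 of E).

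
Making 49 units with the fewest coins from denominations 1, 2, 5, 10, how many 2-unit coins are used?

2

Use the largest denomination that fits, subtract, and repeat.
49 = 4×10 + 1×5 + 2×2
Count of 2: 2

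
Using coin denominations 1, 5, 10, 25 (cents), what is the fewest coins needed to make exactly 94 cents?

94 − 3×25→19 − 1×10→9 − 1×5→4 − 4×1→0
Total coins = 3 + 1 + 1 + 4 = 9

9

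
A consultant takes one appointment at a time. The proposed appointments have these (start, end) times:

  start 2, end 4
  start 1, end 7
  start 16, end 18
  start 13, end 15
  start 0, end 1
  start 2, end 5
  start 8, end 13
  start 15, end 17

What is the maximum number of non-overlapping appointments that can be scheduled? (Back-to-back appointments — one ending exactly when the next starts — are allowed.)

Order by finish time; keep every interval that doesn't clash with the previous kept one.
Sorted by end: (0,1)  (2,4)  (2,5)  (1,7)  (8,13)  (13,15)  (15,17)  (16,18)
take (0,1); take (2,4); skip (2,5); skip (1,7); take (8,13); take (13,15); take (15,17); skip (16,18).
Selected 5 appointments.

5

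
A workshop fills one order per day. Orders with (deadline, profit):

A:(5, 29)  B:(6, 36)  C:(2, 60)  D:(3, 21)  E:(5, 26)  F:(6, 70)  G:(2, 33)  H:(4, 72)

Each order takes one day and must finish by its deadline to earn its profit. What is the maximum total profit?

300

Take jobs in profit order; each goes to the latest open slot no later than its deadline.
By profit: H(d4,72), F(d6,70), C(d2,60), B(d6,36), G(d2,33), A(d5,29), E(d5,26), D(d3,21)
H→slot 4; F→slot 6; C→slot 2; B→slot 5; G→slot 1; A→slot 3; E skipped; D skipped.
Profit = 33 + 60 + 29 + 72 + 36 + 70 = 300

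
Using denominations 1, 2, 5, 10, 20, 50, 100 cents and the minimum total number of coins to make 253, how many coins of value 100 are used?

2

Greedy: take as many of the largest coin as possible, then repeat with the remainder.
253 = 2×100 + 1×50 + 1×2 + 1×1
Count of 100: 2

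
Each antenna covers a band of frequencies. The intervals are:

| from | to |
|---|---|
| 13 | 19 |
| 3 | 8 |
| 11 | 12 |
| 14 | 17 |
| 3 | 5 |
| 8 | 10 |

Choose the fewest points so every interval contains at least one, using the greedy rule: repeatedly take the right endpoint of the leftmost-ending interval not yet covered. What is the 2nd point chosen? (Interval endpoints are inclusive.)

10

By right end: [3,5]  [3,8]  [8,10]  [11,12]  [14,17]  [13,19]
[3,5] uncovered → point at 5; [8,10] uncovered → point at 10; [11,12] uncovered → point at 12; [14,17] uncovered → point at 17.
Points: 5, 10, 12, 17 (4 total).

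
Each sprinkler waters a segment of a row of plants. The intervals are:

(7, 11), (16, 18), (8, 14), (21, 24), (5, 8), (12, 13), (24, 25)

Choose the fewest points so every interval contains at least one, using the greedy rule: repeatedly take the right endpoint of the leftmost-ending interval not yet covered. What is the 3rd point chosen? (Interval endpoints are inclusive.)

18

Process intervals by earliest right end; each time one isn't hit yet, stab at its right endpoint.
Sorted: [5,8] [7,11] [12,13] [8,14] [16,18] [21,24] [24,25]
{[5,8],[7,11]} hit by 8; {[12,13],[8,14]} hit by 13; {[16,18]} hit by 18; {[21,24],[24,25]} hit by 24.
Points: 8, 13, 18, 24 (4 total).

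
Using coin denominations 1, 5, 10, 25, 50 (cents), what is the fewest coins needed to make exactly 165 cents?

5

Greedy: take as many of the largest coin as possible, then repeat with the remainder.
165 = 3×50 + 1×10 + 1×5
Total coins = 3 + 1 + 1 = 5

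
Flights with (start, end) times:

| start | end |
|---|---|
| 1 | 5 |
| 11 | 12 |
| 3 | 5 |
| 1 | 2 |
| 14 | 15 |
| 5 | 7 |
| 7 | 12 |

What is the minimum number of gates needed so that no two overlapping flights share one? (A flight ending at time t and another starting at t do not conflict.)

2

Events (time:±→running): 1:+→1 1:+→2 … peak 2.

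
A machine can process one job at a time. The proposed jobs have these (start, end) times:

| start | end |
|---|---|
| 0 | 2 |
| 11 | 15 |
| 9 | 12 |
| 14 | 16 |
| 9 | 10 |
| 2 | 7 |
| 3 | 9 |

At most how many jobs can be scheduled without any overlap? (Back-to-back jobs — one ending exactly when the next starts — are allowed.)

4

Greedy by earliest finish: after sorting by end time, pick each interval compatible with the last pick.
Sorted by end: (0,2)  (2,7)  (3,9)  (9,10)  (9,12)  (11,15)  (14,16)
take (0,2); take (2,7); take (9,10); skip (9,12); take (11,15); skip (14,16).
Selected 4 jobs.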